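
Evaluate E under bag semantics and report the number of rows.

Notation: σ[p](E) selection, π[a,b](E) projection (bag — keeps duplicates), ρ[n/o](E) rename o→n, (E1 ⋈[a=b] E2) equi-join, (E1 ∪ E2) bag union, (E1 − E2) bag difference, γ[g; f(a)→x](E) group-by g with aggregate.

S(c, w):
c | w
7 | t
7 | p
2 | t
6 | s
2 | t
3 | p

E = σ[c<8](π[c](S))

Subexpression sizes:
  S → 6
  π[c](S) → 6
  σ[c<8](π[c](S)) → 6

|E| = 6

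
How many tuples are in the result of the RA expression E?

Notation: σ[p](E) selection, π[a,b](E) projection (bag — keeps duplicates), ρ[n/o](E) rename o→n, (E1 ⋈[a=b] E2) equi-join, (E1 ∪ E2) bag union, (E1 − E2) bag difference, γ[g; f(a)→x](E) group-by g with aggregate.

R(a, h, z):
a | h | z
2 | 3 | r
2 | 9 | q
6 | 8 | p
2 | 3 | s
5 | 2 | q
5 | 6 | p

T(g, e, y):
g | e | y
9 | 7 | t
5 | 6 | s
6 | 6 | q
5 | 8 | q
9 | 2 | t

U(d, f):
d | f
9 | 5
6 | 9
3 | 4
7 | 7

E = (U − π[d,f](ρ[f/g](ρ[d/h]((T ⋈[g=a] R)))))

Row counts bottom-up:
  U → 4
  T → 5
  R → 6
  (T ⋈[g=a] R) → 5
  ρ[d/h]((T ⋈[g=a] R)) → 5
  ρ[f/g](ρ[d/h]((T ⋈[g=a] R))) → 5
  π[d,f](ρ[f/g](ρ[d/h]((T ⋈[g=a] R)))) → 5
  (U − π[d,f](ρ[f/g](ρ[d/h]((T ⋈[g=a] R))))) → 4

|E| = 4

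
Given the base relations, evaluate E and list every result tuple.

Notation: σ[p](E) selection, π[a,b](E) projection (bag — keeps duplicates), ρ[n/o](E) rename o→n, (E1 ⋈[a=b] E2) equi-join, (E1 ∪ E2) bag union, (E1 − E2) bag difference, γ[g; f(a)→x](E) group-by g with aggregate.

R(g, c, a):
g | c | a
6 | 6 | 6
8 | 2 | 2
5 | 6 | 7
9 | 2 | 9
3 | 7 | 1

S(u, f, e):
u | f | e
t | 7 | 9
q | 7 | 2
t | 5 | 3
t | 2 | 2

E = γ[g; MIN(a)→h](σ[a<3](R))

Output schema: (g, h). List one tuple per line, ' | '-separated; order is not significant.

Subexpression sizes:
  R → 5
  σ[a<3](R) → 2
  γ[g; MIN(a)→h](σ[a<3](R)) → 2

== RESULT ==
g | h
3 | 1
8 | 2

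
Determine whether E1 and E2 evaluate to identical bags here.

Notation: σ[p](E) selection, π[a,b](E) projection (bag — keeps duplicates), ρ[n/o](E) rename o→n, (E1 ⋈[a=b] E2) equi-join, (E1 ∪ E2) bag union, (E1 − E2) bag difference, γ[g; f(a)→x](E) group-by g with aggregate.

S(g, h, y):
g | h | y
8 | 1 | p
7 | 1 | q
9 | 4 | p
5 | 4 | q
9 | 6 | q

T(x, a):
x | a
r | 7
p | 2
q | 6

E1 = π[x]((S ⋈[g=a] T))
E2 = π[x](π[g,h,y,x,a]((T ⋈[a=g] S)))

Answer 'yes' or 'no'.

E1 stepwise |·|:
  S → 5
  T → 3
  (S ⋈[g=a] T) → 1
  π[x]((S ⋈[g=a] T)) → 1
E2 stepwise |·|:
  T → 3
  S → 5
  (T ⋈[a=g] S) → 1
  π[g,h,y,x,a]((T ⋈[a=g] S)) → 1
  π[x](π[g,h,y,x,a]((T ⋈[a=g] S))) → 1

E1 and E2 produce the same multiset:
x
r

yes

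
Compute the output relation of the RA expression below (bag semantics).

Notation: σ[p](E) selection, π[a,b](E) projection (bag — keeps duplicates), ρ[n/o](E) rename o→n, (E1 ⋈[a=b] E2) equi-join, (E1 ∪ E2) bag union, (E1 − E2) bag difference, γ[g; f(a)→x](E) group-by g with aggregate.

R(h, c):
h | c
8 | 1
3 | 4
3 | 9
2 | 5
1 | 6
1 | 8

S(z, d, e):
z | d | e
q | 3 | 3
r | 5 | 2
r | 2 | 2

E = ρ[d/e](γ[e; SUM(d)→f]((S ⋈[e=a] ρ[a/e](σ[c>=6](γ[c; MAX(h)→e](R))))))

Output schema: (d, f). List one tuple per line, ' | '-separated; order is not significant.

Subexpression sizes:
  S → 3
  R → 6
  γ[c; MAX(h)→e](R) → 6
  σ[c>=6](γ[c; MAX(h)→e](R)) → 3
  ρ[a/e](σ[c>=6](γ[c; MAX(h)→e](R))) → 3
  (S ⋈[e=a] ρ[a/e](σ[c>=6](γ[c; MAX(h)→e](R)))) → 1
  γ[e; SUM(d)→f]((S ⋈[e=a] ρ[a/e](σ[c>=6](γ[c; MAX(h)→e](R))))) → 1
  ρ[d/e](γ[e; SUM(d)→f]((S ⋈[e=a] ρ[a/e](σ[c>=6](γ[c; MAX(h)→e](R)))))) → 1

== RESULT ==
d | f
3 | 3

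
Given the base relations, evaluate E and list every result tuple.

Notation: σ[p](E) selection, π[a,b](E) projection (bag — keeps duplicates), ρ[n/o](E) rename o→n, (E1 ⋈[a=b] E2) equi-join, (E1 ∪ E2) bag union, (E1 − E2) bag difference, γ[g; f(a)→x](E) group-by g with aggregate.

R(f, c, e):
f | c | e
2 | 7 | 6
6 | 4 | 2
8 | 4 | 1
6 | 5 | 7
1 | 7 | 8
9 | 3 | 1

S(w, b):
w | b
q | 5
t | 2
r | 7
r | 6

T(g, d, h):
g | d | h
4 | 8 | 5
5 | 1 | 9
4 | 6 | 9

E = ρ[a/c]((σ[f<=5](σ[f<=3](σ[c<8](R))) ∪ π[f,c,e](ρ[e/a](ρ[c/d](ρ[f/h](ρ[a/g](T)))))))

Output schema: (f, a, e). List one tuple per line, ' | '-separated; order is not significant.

Subexpression sizes:
  R → 6
  σ[c<8](R) → 6
  σ[f<=3](σ[c<8](R)) → 2
  σ[f<=5](σ[f<=3](σ[c<8](R))) → 2
  T → 3
  ρ[a/g](T) → 3
  ρ[f/h](ρ[a/g](T)) → 3
  ρ[c/d](ρ[f/h](ρ[a/g](T))) → 3
  ρ[e/a](ρ[c/d](ρ[f/h](ρ[a/g](T)))) → 3
  π[f,c,e](ρ[e/a](ρ[c/d](ρ[f/h](ρ[a/g](T))))) → 3
  (σ[f<=5](σ[f<=3](σ[c<8](R))) ∪ π[f,c,e](ρ[e/a](ρ[c/d](ρ[f/h](ρ[a/g](T)))))) → 5
  ρ[a/c]((σ[f<=5](σ[f<=3](σ[c<8](R))) ∪ π[f,c,e](ρ[e/a](ρ[c/d](ρ[f/h](ρ[a/g](T))))))) → 5

== RESULT ==
f | a | e
1 | 7 | 8
2 | 7 | 6
5 | 8 | 4
9 | 1 | 5
9 | 6 | 4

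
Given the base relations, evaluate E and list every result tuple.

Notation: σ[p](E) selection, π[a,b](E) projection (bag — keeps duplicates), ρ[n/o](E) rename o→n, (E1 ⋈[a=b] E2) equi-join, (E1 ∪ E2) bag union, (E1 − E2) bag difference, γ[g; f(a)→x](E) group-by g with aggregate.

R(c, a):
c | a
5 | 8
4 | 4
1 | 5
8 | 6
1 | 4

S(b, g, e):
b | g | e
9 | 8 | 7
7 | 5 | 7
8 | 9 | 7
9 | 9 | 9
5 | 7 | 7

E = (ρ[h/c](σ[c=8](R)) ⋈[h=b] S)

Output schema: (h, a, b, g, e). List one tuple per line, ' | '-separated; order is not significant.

Per-node cardinality:
  R → 5
  σ[c=8](R) → 1
  ρ[h/c](σ[c=8](R)) → 1
  S → 5
  (ρ[h/c](σ[c=8](R)) ⋈[h=b] S) → 1

== RESULT ==
h | a | b | g | e
8 | 6 | 8 | 9 | 7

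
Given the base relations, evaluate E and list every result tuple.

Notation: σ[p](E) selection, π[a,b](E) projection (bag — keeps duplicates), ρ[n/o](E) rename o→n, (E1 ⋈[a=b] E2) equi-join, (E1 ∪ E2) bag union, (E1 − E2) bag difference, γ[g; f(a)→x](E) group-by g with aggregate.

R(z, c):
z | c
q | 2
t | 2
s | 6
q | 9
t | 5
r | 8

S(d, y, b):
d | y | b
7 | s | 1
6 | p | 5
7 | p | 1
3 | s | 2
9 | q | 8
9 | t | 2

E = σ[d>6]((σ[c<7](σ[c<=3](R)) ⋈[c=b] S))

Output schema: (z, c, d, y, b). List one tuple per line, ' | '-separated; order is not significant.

Per-node cardinality:
  R → 6
  σ[c<=3](R) → 2
  σ[c<7](σ[c<=3](R)) → 2
  S → 6
  (σ[c<7](σ[c<=3](R)) ⋈[c=b] S) → 4
  σ[d>6]((σ[c<7](σ[c<=3](R)) ⋈[c=b] S)) → 2

== RESULT ==
z | c | d | y | b
q | 2 | 9 | t | 2
t | 2 | 9 | t | 2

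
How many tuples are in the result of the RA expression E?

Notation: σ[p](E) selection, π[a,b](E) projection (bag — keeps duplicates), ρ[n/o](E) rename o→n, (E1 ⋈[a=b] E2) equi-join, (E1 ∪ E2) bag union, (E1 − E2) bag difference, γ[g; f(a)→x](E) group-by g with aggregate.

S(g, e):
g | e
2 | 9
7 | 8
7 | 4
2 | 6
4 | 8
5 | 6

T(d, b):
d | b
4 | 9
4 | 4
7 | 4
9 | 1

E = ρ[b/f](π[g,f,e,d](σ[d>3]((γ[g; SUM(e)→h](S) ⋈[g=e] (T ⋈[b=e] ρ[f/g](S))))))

Subexpression sizes:
  S → 6
  γ[g; SUM(e)→h](S) → 4
  T → 4
  S → 6
  ρ[f/g](S) → 6
  (T ⋈[b=e] ρ[f/g](S)) → 3
  (γ[g; SUM(e)→h](S) ⋈[g=e] (T ⋈[b=e] ρ[f/g](S))) → 2
  σ[d>3]((γ[g; SUM(e)→h](S) ⋈[g=e] (T ⋈[b=e] ρ[f/g](S)))) → 2
  π[g,f,e,d](σ[d>3]((γ[g; SUM(e)→h](S) ⋈[g=e] (T ⋈[b=e] ρ[f/g](S))))) → 2
  ρ[b/f](π[g,f,e,d](σ[d>3]((γ[g; SUM(e)→h](S) ⋈[g=e] (T ⋈[b=e] ρ[f/g](S)))))) → 2

|E| = 2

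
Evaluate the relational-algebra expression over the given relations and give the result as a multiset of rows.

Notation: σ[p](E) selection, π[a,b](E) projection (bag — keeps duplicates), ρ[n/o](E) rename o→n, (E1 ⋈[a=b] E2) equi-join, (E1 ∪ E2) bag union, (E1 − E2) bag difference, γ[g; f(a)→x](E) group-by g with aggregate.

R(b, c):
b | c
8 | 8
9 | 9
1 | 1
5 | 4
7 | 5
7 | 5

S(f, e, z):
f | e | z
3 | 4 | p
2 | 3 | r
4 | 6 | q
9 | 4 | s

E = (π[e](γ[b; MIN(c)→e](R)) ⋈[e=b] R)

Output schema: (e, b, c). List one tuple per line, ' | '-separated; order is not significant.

Row counts bottom-up:
  R → 6
  γ[b; MIN(c)→e](R) → 5
  π[e](γ[b; MIN(c)→e](R)) → 5
  R → 6
  (π[e](γ[b; MIN(c)→e](R)) ⋈[e=b] R) → 4

== RESULT ==
e | b | c
1 | 1 | 1
5 | 5 | 4
8 | 8 | 8
9 | 9 | 9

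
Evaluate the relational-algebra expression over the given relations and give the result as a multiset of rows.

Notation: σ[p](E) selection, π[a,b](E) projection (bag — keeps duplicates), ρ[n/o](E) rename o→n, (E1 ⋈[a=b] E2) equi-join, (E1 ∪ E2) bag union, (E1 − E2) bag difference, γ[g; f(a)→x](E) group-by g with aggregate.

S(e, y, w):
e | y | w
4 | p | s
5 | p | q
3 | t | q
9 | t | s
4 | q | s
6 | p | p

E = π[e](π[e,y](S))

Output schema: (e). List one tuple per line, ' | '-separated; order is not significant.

Stepwise |·|:
  S → 6
  π[e,y](S) → 6
  π[e](π[e,y](S)) → 6

== RESULT ==
e
3
4
4
5
6
9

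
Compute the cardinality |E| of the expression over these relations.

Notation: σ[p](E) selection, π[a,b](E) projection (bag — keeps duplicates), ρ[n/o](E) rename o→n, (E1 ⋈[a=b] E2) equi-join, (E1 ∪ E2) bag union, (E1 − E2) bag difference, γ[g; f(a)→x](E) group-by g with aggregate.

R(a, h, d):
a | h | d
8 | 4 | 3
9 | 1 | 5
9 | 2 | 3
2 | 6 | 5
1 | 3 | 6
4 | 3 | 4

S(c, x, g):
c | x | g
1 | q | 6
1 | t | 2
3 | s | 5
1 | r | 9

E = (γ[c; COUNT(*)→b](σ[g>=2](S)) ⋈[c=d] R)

Subexpression sizes:
  S → 4
  σ[g>=2](S) → 4
  γ[c; COUNT(*)→b](σ[g>=2](S)) → 2
  R → 6
  (γ[c; COUNT(*)→b](σ[g>=2](S)) ⋈[c=d] R) → 2

|E| = 2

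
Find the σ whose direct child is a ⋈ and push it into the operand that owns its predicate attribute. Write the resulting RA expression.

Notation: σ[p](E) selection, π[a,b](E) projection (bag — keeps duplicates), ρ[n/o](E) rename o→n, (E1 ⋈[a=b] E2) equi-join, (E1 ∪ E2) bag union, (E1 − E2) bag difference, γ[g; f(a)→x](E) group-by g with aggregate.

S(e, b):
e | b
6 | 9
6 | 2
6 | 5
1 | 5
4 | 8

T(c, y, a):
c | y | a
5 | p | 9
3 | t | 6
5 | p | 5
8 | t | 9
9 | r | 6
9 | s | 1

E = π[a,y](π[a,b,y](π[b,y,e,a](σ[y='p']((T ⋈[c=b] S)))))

σ filters on y, owned by the left side.
E' = π[a,y](π[a,b,y](π[b,y,e,a]((σ[y='p'](T) ⋈[c=b] S))))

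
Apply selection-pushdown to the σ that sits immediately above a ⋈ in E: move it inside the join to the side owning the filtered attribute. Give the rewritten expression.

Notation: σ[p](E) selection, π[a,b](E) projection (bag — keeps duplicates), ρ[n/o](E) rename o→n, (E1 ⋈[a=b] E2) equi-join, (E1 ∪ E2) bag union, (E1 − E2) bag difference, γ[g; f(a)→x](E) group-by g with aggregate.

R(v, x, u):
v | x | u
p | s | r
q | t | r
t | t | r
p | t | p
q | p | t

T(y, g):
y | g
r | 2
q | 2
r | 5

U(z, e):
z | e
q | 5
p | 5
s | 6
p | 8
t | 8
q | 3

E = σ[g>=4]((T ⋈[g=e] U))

σ filters on g, owned by the left side.
E' = (σ[g>=4](T) ⋈[g=e] U)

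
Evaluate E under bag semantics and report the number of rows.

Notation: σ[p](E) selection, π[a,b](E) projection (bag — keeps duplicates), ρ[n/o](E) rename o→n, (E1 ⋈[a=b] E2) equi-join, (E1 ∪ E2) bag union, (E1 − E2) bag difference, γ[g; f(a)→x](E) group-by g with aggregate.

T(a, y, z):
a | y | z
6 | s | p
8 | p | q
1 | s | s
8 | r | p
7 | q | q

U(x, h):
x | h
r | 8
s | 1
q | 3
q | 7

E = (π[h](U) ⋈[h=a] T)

Stepwise |·|:
  U → 4
  π[h](U) → 4
  T → 5
  (π[h](U) ⋈[h=a] T) → 4

|E| = 4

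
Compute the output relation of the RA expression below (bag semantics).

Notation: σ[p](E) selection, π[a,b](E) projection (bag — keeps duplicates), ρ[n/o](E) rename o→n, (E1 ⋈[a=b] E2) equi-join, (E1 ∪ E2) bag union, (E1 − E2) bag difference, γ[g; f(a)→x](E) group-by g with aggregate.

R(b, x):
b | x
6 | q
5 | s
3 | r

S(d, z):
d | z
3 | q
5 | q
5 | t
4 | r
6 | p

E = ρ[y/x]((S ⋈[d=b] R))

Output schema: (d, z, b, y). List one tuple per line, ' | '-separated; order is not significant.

Row counts bottom-up:
  S → 5
  R → 3
  (S ⋈[d=b] R) → 4
  ρ[y/x]((S ⋈[d=b] R)) → 4

== RESULT ==
d | z | b | y
3 | q | 3 | r
5 | q | 5 | s
5 | t | 5 | s
6 | p | 6 | q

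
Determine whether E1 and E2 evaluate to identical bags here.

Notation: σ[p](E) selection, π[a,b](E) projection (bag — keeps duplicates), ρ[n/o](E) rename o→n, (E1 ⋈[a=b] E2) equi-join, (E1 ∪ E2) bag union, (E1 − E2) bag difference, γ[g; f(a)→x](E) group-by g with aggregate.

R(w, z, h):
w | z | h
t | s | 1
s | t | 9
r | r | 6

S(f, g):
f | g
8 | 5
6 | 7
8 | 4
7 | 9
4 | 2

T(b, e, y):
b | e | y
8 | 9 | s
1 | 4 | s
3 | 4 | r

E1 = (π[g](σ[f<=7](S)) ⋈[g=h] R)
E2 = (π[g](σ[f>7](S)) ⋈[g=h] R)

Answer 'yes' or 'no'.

E1 subexpression sizes:
  S → 5
  σ[f<=7](S) → 3
  π[g](σ[f<=7](S)) → 3
  R → 3
  (π[g](σ[f<=7](S)) ⋈[g=h] R) → 1
E2 subexpression sizes:
  S → 5
  σ[f>7](S) → 2
  π[g](σ[f>7](S)) → 2
  R → 3
  (π[g](σ[f>7](S)) ⋈[g=h] R) → 0

E1 result:
g | w | z | h
9 | s | t | 9
E2 result:
g | w | z | h
(0 rows)
Witness: (9, 's', 't', 9) appears 1× in E1 but 0× in E2.

no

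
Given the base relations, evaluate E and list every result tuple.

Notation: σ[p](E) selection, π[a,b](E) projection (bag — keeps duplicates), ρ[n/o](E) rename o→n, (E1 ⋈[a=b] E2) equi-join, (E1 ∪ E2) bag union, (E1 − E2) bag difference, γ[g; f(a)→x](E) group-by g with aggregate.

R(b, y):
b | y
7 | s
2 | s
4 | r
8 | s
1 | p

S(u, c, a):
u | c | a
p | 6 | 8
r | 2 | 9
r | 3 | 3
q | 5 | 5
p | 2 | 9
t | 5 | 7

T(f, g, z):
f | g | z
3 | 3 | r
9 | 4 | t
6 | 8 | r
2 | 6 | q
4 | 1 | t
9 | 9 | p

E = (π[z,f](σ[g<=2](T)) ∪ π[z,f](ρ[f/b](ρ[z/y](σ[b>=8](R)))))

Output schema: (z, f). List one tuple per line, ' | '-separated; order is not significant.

Per-node cardinality:
  T → 6
  σ[g<=2](T) → 1
  π[z,f](σ[g<=2](T)) → 1
  R → 5
  σ[b>=8](R) → 1
  ρ[z/y](σ[b>=8](R)) → 1
  ρ[f/b](ρ[z/y](σ[b>=8](R))) → 1
  π[z,f](ρ[f/b](ρ[z/y](σ[b>=8](R)))) → 1
  (π[z,f](σ[g<=2](T)) ∪ π[z,f](ρ[f/b](ρ[z/y](σ[b>=8](R))))) → 2

== RESULT ==
z | f
s | 8
t | 4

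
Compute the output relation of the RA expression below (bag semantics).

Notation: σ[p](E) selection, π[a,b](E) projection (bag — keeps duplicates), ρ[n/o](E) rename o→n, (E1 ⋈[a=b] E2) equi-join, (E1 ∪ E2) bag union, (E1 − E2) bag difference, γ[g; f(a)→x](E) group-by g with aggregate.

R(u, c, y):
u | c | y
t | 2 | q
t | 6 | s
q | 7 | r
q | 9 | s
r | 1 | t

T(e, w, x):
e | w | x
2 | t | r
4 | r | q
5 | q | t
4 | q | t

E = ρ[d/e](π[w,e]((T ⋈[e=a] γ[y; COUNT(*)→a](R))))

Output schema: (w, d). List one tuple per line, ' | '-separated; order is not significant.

Stepwise |·|:
  T → 4
  R → 5
  γ[y; COUNT(*)→a](R) → 4
  (T ⋈[e=a] γ[y; COUNT(*)→a](R)) → 1
  π[w,e]((T ⋈[e=a] γ[y; COUNT(*)→a](R))) → 1
  ρ[d/e](π[w,e]((T ⋈[e=a] γ[y; COUNT(*)→a](R)))) → 1

== RESULT ==
w | d
t | 2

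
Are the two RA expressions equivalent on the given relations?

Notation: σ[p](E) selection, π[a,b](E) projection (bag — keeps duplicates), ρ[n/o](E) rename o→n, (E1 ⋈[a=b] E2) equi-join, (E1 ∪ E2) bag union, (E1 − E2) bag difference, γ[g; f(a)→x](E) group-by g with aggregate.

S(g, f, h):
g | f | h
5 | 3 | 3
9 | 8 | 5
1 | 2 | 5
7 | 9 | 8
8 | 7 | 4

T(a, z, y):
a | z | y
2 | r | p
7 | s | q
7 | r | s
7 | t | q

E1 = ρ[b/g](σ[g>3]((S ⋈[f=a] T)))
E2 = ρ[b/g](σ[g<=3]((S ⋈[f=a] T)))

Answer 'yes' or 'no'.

E1 subexpression sizes:
  S → 5
  T → 4
  (S ⋈[f=a] T) → 4
  σ[g>3]((S ⋈[f=a] T)) → 3
  ρ[b/g](σ[g>3]((S ⋈[f=a] T))) → 3
E2 subexpression sizes:
  S → 5
  T → 4
  (S ⋈[f=a] T) → 4
  σ[g<=3]((S ⋈[f=a] T)) → 1
  ρ[b/g](σ[g<=3]((S ⋈[f=a] T))) → 1

E1 result:
b | f | h | a | z | y
8 | 7 | 4 | 7 | r | s
8 | 7 | 4 | 7 | s | q
8 | 7 | 4 | 7 | t | q
E2 result:
b | f | h | a | z | y
1 | 2 | 5 | 2 | r | p
Witness: (1, 2, 5, 2, 'r', 'p') appears 0× in E1 but 1× in E2.

no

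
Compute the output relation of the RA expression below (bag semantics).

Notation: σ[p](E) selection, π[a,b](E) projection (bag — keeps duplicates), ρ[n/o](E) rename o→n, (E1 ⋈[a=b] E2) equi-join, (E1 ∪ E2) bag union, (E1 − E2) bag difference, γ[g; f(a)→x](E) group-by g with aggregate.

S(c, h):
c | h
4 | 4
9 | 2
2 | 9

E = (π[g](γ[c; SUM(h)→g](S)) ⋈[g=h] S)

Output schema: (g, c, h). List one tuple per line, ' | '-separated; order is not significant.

Subexpression sizes:
  S → 3
  γ[c; SUM(h)→g](S) → 3
  π[g](γ[c; SUM(h)→g](S)) → 3
  S → 3
  (π[g](γ[c; SUM(h)→g](S)) ⋈[g=h] S) → 3

== RESULT ==
g | c | h
2 | 9 | 2
4 | 4 | 4
9 | 2 | 9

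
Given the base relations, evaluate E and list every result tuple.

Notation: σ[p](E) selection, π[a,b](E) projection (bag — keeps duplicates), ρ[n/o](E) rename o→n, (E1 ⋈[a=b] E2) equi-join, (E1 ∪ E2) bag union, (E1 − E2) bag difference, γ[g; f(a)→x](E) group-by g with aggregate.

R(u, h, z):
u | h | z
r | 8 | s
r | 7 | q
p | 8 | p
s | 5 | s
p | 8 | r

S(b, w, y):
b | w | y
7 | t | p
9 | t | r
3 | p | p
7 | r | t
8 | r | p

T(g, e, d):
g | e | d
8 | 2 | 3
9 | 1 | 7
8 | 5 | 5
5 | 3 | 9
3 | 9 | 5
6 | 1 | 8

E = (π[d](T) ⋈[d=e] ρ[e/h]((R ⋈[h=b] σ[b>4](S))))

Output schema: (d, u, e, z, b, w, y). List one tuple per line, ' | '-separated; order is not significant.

Row counts bottom-up:
  T → 6
  π[d](T) → 6
  R → 5
  S → 5
  σ[b>4](S) → 4
  (R ⋈[h=b] σ[b>4](S)) → 5
  ρ[e/h]((R ⋈[h=b] σ[b>4](S))) → 5
  (π[d](T) ⋈[d=e] ρ[e/h]((R ⋈[h=b] σ[b>4](S)))) → 5

== RESULT ==
d | u | e | z | b | w | y
7 | r | 7 | q | 7 | r | t
7 | r | 7 | q | 7 | t | p
8 | p | 8 | p | 8 | r | p
8 | p | 8 | r | 8 | r | p
8 | r | 8 | s | 8 | r | p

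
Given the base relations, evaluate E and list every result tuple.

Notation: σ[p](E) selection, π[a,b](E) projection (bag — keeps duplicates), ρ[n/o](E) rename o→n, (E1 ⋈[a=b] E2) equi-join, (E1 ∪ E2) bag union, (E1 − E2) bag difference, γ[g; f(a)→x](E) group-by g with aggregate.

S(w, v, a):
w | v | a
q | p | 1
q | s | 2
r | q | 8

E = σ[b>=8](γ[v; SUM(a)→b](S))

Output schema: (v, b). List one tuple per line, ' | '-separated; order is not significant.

Row counts bottom-up:
  S → 3
  γ[v; SUM(a)→b](S) → 3
  σ[b>=8](γ[v; SUM(a)→b](S)) → 1

== RESULT ==
v | b
q | 8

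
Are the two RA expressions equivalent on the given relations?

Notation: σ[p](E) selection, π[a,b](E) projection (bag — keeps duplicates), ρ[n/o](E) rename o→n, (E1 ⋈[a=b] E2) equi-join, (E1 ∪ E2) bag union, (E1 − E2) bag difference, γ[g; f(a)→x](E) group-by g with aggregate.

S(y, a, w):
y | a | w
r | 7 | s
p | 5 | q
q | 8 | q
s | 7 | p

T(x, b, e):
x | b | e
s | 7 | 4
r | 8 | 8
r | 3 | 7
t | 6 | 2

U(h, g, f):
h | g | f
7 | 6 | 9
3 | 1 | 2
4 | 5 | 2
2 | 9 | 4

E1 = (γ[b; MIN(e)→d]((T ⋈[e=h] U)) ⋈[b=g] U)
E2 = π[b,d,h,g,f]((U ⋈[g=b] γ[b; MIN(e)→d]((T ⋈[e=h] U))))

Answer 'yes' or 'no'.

E1 subexpression sizes:
  T → 4
  U → 4
  (T ⋈[e=h] U) → 3
  γ[b; MIN(e)→d]((T ⋈[e=h] U)) → 3
  U → 4
  (γ[b; MIN(e)→d]((T ⋈[e=h] U)) ⋈[b=g] U) → 1
E2 subexpression sizes:
  U → 4
  T → 4
  U → 4
  (T ⋈[e=h] U) → 3
  γ[b; MIN(e)→d]((T ⋈[e=h] U)) → 3
  (U ⋈[g=b] γ[b; MIN(e)→d]((T ⋈[e=h] U))) → 1
  π[b,d,h,g,f]((U ⋈[g=b] γ[b; MIN(e)→d]((T ⋈[e=h] U)))) → 1

E1 and E2 produce the same multiset:
b | d | h | g | f
6 | 2 | 7 | 6 | 9

yes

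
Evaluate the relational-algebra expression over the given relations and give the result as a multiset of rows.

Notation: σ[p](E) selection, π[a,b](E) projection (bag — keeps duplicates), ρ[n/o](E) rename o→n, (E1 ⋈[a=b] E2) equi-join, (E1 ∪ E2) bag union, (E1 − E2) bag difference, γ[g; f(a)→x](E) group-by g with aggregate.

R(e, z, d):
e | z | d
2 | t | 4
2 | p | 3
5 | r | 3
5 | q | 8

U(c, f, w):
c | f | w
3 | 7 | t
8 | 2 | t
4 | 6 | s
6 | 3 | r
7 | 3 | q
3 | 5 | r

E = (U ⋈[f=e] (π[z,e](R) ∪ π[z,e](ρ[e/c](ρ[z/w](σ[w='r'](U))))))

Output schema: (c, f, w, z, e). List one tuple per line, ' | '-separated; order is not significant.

Stepwise |·|:
  U → 6
  R → 4
  π[z,e](R) → 4
  U → 6
  σ[w='r'](U) → 2
  ρ[z/w](σ[w='r'](U)) → 2
  ρ[e/c](ρ[z/w](σ[w='r'](U))) → 2
  π[z,e](ρ[e/c](ρ[z/w](σ[w='r'](U)))) → 2
  (π[z,e](R) ∪ π[z,e](ρ[e/c](ρ[z/w](σ[w='r'](U))))) → 6
  (U ⋈[f=e] (π[z,e](R) ∪ π[z,e](ρ[e/c](ρ[z/w](σ[w='r'](U)))))) → 7

== RESULT ==
c | f | w | z | e
3 | 5 | r | q | 5
3 | 5 | r | r | 5
4 | 6 | s | r | 6
6 | 3 | r | r | 3
7 | 3 | q | r | 3
8 | 2 | t | p | 2
8 | 2 | t | t | 2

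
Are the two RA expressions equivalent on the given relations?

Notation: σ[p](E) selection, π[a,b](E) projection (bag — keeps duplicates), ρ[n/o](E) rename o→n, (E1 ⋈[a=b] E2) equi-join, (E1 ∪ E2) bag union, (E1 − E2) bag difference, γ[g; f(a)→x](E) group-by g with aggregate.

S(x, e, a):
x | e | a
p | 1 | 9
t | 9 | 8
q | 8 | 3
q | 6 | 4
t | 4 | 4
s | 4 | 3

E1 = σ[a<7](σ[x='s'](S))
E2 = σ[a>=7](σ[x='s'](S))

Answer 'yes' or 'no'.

E1 subexpression sizes:
  S → 6
  σ[x='s'](S) → 1
  σ[a<7](σ[x='s'](S)) → 1
E2 subexpression sizes:
  S → 6
  σ[x='s'](S) → 1
  σ[a>=7](σ[x='s'](S)) → 0

E1 result:
x | e | a
s | 4 | 3
E2 result:
x | e | a
(0 rows)
Witness: ('s', 4, 3) appears 1× in E1 but 0× in E2.

no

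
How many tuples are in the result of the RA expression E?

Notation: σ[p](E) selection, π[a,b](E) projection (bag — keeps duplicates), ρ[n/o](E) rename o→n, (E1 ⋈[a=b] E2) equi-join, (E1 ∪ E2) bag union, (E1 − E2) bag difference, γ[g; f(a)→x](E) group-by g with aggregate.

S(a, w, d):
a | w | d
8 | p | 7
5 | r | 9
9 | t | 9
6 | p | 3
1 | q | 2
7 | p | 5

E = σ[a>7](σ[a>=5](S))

Subexpression sizes:
  S → 6
  σ[a>=5](S) → 5
  σ[a>7](σ[a>=5](S)) → 2

|E| = 2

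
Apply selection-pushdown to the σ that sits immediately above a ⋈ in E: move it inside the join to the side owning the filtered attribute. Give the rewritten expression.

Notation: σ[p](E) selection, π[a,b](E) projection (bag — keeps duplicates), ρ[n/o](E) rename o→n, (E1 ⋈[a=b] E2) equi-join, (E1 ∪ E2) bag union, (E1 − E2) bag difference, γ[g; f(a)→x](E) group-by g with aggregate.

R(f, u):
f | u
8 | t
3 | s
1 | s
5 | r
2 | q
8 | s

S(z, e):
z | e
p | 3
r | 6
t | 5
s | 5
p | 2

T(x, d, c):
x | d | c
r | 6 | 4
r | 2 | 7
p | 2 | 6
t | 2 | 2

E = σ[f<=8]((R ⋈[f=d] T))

σ filters on f, owned by the left side.
E' = (σ[f<=8](R) ⋈[f=d] T)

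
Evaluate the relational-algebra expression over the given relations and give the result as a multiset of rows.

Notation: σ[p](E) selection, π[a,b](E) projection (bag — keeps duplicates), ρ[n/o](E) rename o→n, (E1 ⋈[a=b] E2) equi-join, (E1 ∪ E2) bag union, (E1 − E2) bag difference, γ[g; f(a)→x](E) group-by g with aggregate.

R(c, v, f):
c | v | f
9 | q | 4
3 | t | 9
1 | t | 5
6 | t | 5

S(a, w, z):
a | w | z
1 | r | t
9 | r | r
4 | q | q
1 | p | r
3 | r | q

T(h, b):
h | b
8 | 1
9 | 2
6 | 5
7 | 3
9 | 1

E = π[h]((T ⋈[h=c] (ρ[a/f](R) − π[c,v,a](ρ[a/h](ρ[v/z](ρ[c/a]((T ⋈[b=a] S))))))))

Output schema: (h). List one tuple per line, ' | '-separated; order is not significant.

Row counts bottom-up:
  T → 5
  R → 4
  ρ[a/f](R) → 4
  T → 5
  S → 5
  (T ⋈[b=a] S) → 5
  ρ[c/a]((T ⋈[b=a] S)) → 5
  ρ[v/z](ρ[c/a]((T ⋈[b=a] S))) → 5
  ρ[a/h](ρ[v/z](ρ[c/a]((T ⋈[b=a] S)))) → 5
  π[c,v,a](ρ[a/h](ρ[v/z](ρ[c/a]((T ⋈[b=a] S))))) → 5
  (ρ[a/f](R) − π[c,v,a](ρ[a/h](ρ[v/z](ρ[c/a]((T ⋈[b=a] S)))))) → 4
  (T ⋈[h=c] (ρ[a/f](R) − π[c,v,a](ρ[a/h](ρ[v/z](ρ[c/a]((T ⋈[b=a] S))))))) → 3
  π[h]((T ⋈[h=c] (ρ[a/f](R) − π[c,v,a](ρ[a/h](ρ[v/z](ρ[c/a]((T ⋈[b=a] S)))))))) → 3

== RESULT ==
h
6
9
9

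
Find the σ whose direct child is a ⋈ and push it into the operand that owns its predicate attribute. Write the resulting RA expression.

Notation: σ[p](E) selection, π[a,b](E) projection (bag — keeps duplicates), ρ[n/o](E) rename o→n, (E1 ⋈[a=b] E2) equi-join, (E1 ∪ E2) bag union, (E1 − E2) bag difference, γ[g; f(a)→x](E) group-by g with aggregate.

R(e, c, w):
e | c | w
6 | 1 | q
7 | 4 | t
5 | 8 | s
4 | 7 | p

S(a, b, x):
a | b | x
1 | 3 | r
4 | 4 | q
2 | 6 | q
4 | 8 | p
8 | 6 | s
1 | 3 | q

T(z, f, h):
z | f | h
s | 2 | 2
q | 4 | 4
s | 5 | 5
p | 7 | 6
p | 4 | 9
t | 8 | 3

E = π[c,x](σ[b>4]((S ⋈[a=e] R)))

σ filters on b, owned by the left side.
E' = π[c,x]((σ[b>4](S) ⋈[a=e] R))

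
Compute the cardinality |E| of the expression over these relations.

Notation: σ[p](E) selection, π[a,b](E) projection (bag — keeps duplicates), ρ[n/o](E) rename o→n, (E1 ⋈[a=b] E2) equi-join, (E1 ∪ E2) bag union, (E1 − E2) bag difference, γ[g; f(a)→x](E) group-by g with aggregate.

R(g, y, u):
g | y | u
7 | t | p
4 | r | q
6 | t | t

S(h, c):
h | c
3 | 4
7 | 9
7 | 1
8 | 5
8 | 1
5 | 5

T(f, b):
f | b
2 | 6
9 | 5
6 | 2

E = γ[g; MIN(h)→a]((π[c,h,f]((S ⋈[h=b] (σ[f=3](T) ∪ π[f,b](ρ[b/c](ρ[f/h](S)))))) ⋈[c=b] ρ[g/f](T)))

Row counts bottom-up:
  S → 6
  T → 3
  σ[f=3](T) → 0
  S → 6
  ρ[f/h](S) → 6
  ρ[b/c](ρ[f/h](S)) → 6
  π[f,b](ρ[b/c](ρ[f/h](S))) → 6
  (σ[f=3](T) ∪ π[f,b](ρ[b/c](ρ[f/h](S)))) → 6
  (S ⋈[h=b] (σ[f=3](T) ∪ π[f,b](ρ[b/c](ρ[f/h](S))))) → 2
  π[c,h,f]((S ⋈[h=b] (σ[f=3](T) ∪ π[f,b](ρ[b/c](ρ[f/h](S)))))) → 2
  T → 3
  ρ[g/f](T) → 3
  (π[c,h,f]((S ⋈[h=b] (σ[f=3](T) ∪ π[f,b](ρ[b/c](ρ[f/h](S)))))) ⋈[c=b] ρ[g/f](T)) → 2
  γ[g; MIN(h)→a]((π[c,h,f]((S ⋈[h=b] (σ[f=3](T) ∪ π[f,b](ρ[b/c](ρ[f/h](S)))))) ⋈[c=b] ρ[g/f](T))) → 1

|E| = 1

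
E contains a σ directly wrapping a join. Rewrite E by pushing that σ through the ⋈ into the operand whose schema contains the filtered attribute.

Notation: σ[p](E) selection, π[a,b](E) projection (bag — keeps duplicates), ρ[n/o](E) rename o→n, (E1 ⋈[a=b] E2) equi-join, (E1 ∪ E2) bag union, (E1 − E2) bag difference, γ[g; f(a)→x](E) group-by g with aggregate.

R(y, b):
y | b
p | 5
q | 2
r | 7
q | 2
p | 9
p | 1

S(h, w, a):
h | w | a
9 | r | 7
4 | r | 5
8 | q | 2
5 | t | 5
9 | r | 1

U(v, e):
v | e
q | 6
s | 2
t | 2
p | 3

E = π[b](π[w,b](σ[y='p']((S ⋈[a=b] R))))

σ filters on y, owned by the right side.
E' = π[b](π[w,b]((S ⋈[a=b] σ[y='p'](R))))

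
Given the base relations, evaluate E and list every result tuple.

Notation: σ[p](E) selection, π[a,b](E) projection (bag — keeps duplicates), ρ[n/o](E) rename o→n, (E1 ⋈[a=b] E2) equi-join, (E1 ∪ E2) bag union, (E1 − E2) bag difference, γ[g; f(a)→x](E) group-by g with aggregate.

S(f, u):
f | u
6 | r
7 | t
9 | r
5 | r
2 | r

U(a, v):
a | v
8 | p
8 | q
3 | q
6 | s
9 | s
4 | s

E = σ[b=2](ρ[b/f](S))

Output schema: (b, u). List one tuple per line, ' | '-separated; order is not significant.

Stepwise |·|:
  S → 5
  ρ[b/f](S) → 5
  σ[b=2](ρ[b/f](S)) → 1

== RESULT ==
b | u
2 | r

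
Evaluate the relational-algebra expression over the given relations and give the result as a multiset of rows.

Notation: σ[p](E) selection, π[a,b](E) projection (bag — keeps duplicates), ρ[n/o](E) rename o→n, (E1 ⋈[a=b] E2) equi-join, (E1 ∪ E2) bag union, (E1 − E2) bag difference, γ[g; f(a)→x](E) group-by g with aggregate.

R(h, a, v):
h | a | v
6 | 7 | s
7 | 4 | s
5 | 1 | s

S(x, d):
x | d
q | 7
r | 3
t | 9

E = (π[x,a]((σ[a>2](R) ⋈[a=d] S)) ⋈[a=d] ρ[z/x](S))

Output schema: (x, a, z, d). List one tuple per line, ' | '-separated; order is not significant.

Stepwise |·|:
  R → 3
  σ[a>2](R) → 2
  S → 3
  (σ[a>2](R) ⋈[a=d] S) → 1
  π[x,a]((σ[a>2](R) ⋈[a=d] S)) → 1
  S → 3
  ρ[z/x](S) → 3
  (π[x,a]((σ[a>2](R) ⋈[a=d] S)) ⋈[a=d] ρ[z/x](S)) → 1

== RESULT ==
x | a | z | d
q | 7 | q | 7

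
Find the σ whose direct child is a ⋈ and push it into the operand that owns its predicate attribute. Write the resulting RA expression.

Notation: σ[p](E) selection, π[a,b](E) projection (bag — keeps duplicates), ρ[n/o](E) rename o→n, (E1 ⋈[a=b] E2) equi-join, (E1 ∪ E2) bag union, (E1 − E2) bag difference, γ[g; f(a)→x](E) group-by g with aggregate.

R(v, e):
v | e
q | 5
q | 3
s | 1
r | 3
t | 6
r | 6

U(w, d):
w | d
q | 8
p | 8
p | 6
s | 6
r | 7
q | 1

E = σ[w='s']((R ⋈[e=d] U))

σ filters on w, owned by the right side.
E' = (R ⋈[e=d] σ[w='s'](U))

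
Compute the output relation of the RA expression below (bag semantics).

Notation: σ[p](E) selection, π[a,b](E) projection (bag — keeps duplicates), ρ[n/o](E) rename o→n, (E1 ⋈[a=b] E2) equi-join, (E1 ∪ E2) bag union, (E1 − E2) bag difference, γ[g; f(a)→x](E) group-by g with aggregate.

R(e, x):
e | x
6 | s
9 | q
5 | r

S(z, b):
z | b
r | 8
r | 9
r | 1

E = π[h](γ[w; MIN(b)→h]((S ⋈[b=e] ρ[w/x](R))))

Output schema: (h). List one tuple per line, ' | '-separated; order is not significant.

Per-node cardinality:
  S → 3
  R → 3
  ρ[w/x](R) → 3
  (S ⋈[b=e] ρ[w/x](R)) → 1
  γ[w; MIN(b)→h]((S ⋈[b=e] ρ[w/x](R))) → 1
  π[h](γ[w; MIN(b)→h]((S ⋈[b=e] ρ[w/x](R)))) → 1

== RESULT ==
h
9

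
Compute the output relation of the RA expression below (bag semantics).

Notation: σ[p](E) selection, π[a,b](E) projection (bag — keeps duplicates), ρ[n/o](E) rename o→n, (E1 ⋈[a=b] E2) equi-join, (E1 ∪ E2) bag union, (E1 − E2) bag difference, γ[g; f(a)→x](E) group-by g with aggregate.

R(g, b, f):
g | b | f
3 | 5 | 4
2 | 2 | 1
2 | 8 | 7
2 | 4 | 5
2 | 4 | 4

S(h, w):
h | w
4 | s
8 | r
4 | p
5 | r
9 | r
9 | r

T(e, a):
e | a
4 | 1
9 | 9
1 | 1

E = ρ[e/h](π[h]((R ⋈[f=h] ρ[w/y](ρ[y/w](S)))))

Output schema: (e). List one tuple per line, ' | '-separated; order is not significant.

Stepwise |·|:
  R → 5
  S → 6
  ρ[y/w](S) → 6
  ρ[w/y](ρ[y/w](S)) → 6
  (R ⋈[f=h] ρ[w/y](ρ[y/w](S))) → 5
  π[h]((R ⋈[f=h] ρ[w/y](ρ[y/w](S)))) → 5
  ρ[e/h](π[h]((R ⋈[f=h] ρ[w/y](ρ[y/w](S))))) → 5

== RESULT ==
e
4
4
4
4
5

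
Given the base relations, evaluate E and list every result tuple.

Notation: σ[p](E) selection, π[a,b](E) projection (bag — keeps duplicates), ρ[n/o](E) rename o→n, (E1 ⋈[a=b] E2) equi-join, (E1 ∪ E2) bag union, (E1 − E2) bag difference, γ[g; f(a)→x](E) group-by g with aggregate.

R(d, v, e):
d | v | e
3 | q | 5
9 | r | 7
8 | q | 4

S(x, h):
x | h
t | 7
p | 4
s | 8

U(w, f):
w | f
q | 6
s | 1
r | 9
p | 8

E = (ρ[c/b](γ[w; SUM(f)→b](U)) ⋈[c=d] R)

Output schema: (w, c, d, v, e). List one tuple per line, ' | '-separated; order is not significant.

Stepwise |·|:
  U → 4
  γ[w; SUM(f)→b](U) → 4
  ρ[c/b](γ[w; SUM(f)→b](U)) → 4
  R → 3
  (ρ[c/b](γ[w; SUM(f)→b](U)) ⋈[c=d] R) → 2

== RESULT ==
w | c | d | v | e
p | 8 | 8 | q | 4
r | 9 | 9 | r | 7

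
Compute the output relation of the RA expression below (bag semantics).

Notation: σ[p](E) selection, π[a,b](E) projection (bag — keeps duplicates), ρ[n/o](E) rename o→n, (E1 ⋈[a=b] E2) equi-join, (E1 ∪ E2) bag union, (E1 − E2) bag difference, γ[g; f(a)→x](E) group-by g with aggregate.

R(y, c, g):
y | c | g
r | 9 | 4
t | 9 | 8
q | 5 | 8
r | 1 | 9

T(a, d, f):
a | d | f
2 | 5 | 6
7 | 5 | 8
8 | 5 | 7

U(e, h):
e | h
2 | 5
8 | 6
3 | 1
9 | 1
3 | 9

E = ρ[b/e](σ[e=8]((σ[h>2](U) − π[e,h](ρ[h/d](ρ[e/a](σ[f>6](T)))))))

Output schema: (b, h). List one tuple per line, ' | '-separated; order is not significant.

Stepwise |·|:
  U → 5
  σ[h>2](U) → 3
  T → 3
  σ[f>6](T) → 2
  ρ[e/a](σ[f>6](T)) → 2
  ρ[h/d](ρ[e/a](σ[f>6](T))) → 2
  π[e,h](ρ[h/d](ρ[e/a](σ[f>6](T)))) → 2
  (σ[h>2](U) − π[e,h](ρ[h/d](ρ[e/a](σ[f>6](T))))) → 3
  σ[e=8]((σ[h>2](U) − π[e,h](ρ[h/d](ρ[e/a](σ[f>6](T)))))) → 1
  ρ[b/e](σ[e=8]((σ[h>2](U) − π[e,h](ρ[h/d](ρ[e/a](σ[f>6](T))))))) → 1

== RESULT ==
b | h
8 | 6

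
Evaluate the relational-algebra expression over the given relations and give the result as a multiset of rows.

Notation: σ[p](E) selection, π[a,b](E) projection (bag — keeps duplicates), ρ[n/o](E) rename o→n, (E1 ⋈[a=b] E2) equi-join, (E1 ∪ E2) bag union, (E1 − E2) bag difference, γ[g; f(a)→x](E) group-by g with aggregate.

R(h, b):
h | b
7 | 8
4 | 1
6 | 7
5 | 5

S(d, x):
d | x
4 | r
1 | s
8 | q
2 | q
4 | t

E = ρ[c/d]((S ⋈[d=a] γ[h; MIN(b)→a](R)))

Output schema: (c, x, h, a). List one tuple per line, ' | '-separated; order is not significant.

Row counts bottom-up:
  S → 5
  R → 4
  γ[h; MIN(b)→a](R) → 4
  (S ⋈[d=a] γ[h; MIN(b)→a](R)) → 2
  ρ[c/d]((S ⋈[d=a] γ[h; MIN(b)→a](R))) → 2

== RESULT ==
c | x | h | a
1 | s | 4 | 1
8 | q | 7 | 8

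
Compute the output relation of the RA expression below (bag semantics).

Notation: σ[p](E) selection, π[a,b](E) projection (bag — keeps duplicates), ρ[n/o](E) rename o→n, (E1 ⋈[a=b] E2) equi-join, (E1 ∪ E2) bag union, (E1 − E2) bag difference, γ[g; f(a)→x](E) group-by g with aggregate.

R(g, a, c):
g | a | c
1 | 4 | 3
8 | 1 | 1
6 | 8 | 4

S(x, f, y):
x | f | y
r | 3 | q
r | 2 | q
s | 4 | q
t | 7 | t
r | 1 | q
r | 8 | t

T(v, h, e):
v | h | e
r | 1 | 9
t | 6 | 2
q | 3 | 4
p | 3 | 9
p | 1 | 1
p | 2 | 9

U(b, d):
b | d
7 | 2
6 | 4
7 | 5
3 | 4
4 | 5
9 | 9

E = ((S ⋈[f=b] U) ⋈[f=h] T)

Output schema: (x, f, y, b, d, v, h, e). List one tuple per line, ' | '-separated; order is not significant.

Stepwise |·|:
  S → 6
  U → 6
  (S ⋈[f=b] U) → 4
  T → 6
  ((S ⋈[f=b] U) ⋈[f=h] T) → 2

== RESULT ==
x | f | y | b | d | v | h | e
r | 3 | q | 3 | 4 | p | 3 | 9
r | 3 | q | 3 | 4 | q | 3 | 4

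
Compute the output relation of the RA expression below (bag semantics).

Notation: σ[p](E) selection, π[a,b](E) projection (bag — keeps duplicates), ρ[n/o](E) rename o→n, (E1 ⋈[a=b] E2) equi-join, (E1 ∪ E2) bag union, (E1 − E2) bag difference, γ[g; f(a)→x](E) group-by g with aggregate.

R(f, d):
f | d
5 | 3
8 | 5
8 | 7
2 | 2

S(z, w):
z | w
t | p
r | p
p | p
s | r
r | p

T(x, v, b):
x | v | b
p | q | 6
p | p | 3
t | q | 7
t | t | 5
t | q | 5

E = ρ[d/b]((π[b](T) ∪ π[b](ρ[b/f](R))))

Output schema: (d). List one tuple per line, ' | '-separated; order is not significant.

Subexpression sizes:
  T → 5
  π[b](T) → 5
  R → 4
  ρ[b/f](R) → 4
  π[b](ρ[b/f](R)) → 4
  (π[b](T) ∪ π[b](ρ[b/f](R))) → 9
  ρ[d/b]((π[b](T) ∪ π[b](ρ[b/f](R)))) → 9

== RESULT ==
d
2
3
5
5
5
6
7
8
8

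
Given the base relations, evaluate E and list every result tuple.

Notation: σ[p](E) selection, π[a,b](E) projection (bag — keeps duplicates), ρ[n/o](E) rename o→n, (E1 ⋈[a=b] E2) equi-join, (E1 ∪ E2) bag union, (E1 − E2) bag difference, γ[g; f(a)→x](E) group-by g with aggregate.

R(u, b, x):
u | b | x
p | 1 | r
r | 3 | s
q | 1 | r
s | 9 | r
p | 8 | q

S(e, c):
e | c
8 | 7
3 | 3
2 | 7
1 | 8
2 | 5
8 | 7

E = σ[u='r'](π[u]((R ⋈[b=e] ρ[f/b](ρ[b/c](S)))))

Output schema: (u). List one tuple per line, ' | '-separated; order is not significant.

Row counts bottom-up:
  R → 5
  S → 6
  ρ[b/c](S) → 6
  ρ[f/b](ρ[b/c](S)) → 6
  (R ⋈[b=e] ρ[f/b](ρ[b/c](S))) → 5
  π[u]((R ⋈[b=e] ρ[f/b](ρ[b/c](S)))) → 5
  σ[u='r'](π[u]((R ⋈[b=e] ρ[f/b](ρ[b/c](S))))) → 1

== RESULT ==
u
r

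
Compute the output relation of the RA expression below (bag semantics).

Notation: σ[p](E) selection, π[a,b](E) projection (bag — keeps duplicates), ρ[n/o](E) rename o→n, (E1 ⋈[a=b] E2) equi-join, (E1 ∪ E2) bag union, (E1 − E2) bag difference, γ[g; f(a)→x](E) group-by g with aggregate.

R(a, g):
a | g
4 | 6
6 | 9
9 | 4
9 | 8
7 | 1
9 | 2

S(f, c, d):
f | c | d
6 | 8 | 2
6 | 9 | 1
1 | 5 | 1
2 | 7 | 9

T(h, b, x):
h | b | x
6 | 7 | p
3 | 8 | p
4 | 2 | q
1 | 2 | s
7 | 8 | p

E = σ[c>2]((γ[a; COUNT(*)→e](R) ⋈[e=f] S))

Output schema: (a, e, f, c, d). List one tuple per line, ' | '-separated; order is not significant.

Per-node cardinality:
  R → 6
  γ[a; COUNT(*)→e](R) → 4
  S → 4
  (γ[a; COUNT(*)→e](R) ⋈[e=f] S) → 3
  σ[c>2]((γ[a; COUNT(*)→e](R) ⋈[e=f] S)) → 3

== RESULT ==
a | e | f | c | d
4 | 1 | 1 | 5 | 1
6 | 1 | 1 | 5 | 1
7 | 1 | 1 | 5 | 1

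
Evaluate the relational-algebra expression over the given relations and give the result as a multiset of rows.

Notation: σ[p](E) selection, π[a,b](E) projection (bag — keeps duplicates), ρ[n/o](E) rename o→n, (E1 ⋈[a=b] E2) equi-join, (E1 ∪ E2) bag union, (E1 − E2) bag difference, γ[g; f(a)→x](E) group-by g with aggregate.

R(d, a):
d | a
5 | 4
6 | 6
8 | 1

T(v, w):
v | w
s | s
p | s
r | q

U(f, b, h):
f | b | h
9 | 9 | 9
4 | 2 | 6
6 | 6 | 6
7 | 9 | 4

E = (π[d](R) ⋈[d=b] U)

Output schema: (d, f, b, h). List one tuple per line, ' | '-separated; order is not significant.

Per-node cardinality:
  R → 3
  π[d](R) → 3
  U → 4
  (π[d](R) ⋈[d=b] U) → 1

== RESULT ==
d | f | b | h
6 | 6 | 6 | 6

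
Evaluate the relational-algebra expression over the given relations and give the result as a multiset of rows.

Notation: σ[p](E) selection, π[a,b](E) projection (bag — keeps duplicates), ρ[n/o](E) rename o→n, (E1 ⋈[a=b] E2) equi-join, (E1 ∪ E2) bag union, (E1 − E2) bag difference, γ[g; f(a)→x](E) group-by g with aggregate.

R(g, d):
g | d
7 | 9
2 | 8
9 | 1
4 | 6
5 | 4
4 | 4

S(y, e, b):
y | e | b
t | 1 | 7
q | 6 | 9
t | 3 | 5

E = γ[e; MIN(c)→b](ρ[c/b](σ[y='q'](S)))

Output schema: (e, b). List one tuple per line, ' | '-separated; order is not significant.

Per-node cardinality:
  S → 3
  σ[y='q'](S) → 1
  ρ[c/b](σ[y='q'](S)) → 1
  γ[e; MIN(c)→b](ρ[c/b](σ[y='q'](S))) → 1

== RESULT ==
e | b
6 | 9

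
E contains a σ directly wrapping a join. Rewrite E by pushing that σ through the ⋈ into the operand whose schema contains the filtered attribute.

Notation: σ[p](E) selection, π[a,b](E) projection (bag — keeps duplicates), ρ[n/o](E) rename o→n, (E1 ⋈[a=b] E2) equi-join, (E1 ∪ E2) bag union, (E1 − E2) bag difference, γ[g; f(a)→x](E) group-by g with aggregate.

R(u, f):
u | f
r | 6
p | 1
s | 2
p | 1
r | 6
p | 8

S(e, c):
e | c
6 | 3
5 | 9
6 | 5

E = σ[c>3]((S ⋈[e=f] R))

σ filters on c, owned by the left side.
E' = (σ[c>3](S) ⋈[e=f] R)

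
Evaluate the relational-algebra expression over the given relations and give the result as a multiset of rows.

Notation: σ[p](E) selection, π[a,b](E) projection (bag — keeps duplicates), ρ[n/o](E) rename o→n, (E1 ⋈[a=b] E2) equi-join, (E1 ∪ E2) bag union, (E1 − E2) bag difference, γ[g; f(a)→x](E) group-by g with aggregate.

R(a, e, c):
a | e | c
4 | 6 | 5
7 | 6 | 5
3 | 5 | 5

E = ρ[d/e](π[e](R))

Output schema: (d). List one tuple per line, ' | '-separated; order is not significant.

Row counts bottom-up:
  R → 3
  π[e](R) → 3
  ρ[d/e](π[e](R)) → 3

== RESULT ==
d
5
6
6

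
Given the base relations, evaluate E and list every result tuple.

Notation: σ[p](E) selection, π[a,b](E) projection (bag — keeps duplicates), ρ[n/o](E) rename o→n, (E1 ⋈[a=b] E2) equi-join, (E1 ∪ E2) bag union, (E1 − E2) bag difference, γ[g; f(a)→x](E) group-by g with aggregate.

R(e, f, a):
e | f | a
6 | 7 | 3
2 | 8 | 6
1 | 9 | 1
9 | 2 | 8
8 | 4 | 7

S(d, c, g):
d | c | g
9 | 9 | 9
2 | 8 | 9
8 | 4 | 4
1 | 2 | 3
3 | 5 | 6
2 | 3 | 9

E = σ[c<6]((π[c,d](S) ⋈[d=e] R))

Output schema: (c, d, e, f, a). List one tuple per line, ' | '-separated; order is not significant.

Row counts bottom-up:
  S → 6
  π[c,d](S) → 6
  R → 5
  (π[c,d](S) ⋈[d=e] R) → 5
  σ[c<6]((π[c,d](S) ⋈[d=e] R)) → 3

== RESULT ==
c | d | e | f | a
2 | 1 | 1 | 9 | 1
3 | 2 | 2 | 8 | 6
4 | 8 | 8 | 4 | 7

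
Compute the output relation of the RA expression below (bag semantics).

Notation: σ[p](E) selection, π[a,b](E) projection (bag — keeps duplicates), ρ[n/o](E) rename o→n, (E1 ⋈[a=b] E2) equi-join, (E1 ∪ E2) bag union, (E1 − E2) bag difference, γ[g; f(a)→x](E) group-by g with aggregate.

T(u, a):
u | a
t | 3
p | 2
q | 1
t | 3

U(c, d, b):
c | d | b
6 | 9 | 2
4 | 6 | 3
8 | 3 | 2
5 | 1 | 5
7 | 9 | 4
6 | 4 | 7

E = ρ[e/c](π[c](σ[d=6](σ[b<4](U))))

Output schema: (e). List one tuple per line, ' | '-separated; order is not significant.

Stepwise |·|:
  U → 6
  σ[b<4](U) → 3
  σ[d=6](σ[b<4](U)) → 1
  π[c](σ[d=6](σ[b<4](U))) → 1
  ρ[e/c](π[c](σ[d=6](σ[b<4](U)))) → 1

== RESULT ==
e
4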